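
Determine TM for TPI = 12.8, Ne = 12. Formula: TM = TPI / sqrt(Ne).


Formula: TM = TPI / sqrt(Ne)
Step 1: sqrt(Ne) = sqrt(12) = 3.4641
Step 2: TM = 12.8 / 3.4641 = 3.70

3.70 TM


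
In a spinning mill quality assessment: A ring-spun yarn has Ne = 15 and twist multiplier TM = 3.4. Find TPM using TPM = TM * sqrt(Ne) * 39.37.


Formula: TPM = TM * sqrt(Ne) * 39.37
Step 1: sqrt(Ne) = sqrt(15) = 3.873
Step 2: TM * sqrt(Ne) = 3.4 * 3.873 = 13.1682
Step 3: TPM = 13.1682 * 39.37 = 518 twists/m

518 twists/m


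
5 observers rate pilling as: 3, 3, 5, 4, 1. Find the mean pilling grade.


Formula: Mean = sum / count
Sum = 3 + 3 + 5 + 4 + 1 = 16
Mean = 16 / 5 = 3.2

3.2


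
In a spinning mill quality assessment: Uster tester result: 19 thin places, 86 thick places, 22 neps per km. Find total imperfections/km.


Formula: Total = thin places + thick places + neps
Total = 19 + 86 + 22
Total = 127 imperfections/km

127 imperfections/km


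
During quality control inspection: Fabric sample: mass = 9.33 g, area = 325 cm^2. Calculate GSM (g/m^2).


Formula: GSM = mass_g / area_m2
Step 1: Convert area: 325 cm^2 = 325 / 10000 = 0.0325 m^2
Step 2: GSM = 9.33 g / 0.0325 m^2 = 287.1 g/m^2

287.1 g/m^2


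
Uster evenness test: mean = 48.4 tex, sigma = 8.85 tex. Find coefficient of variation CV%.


Formula: CV% = (standard deviation / mean) * 100
Step 1: Ratio = 8.85 / 48.4 = 0.182851
Step 2: CV% = 0.182851 * 100 = 18.2851% ≈ 18.3%

18.3%


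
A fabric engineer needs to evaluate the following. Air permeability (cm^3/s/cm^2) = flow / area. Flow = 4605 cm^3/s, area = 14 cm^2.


Formula: Air Permeability = Airflow / Test Area
AP = 4605 cm^3/s / 14 cm^2
AP = 328.9 cm^3/s/cm^2

328.9 cm^3/s/cm^2


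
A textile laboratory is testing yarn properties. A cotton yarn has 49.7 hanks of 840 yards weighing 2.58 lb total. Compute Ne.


Formula: Ne = hanks / mass_lb
Substituting: Ne = 49.7 / 2.58
Ne = 19.3

19.3 Ne


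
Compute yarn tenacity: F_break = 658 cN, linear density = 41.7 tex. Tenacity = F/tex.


Formula: Tenacity = Breaking force / Linear density
Tenacity = 658 cN / 41.7 tex
Tenacity = 15.78 cN/tex

15.78 cN/tex


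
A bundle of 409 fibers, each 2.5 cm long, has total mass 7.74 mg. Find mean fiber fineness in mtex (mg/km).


Formula: fineness (mtex) = mass (mg) / total length (km) = (mass_mg / total_length_m) * 1000
Step 1: Convert fiber length: 2.5 cm = 0.025 m
Step 2: Total fiber length = 409 * 0.025 = 10.225 m
Step 3: Linear density = 7.74 mg / 10.225 m = 0.7570 mg/m
Step 4: fineness = 0.7570 * 1000 = 757.0 mtex

757.0 mtex


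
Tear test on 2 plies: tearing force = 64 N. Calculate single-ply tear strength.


Formula: Per-ply strength = Total force / Number of plies
Per-ply = 64 N / 2
Per-ply = 32 N

32 N


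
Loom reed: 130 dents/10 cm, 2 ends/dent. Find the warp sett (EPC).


Formula: EPC = (dents per 10 cm * ends per dent) / 10
Step 1: Total ends per 10 cm = 130 * 2 = 260
Step 2: EPC = 260 / 10 = 26.0 ends/cm

26.0 ends/cm


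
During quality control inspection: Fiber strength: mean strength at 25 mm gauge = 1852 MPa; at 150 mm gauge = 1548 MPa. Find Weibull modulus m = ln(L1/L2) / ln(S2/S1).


Formula: m = ln(L1/L2) / ln(S2/S1)
Step 1: ln(L1/L2) = ln(25/150) = -1.79176
Step 2: S2/S1 = 1548/1852 = 0.83585
Step 3: ln(S2/S1) = ln(0.83585) = -0.17931
Step 4: m = -1.79176 / -0.17931 = 9.99

9.99 (Weibull m)


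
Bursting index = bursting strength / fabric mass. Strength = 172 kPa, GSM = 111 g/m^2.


Formula: Bursting Index = Bursting Strength / Fabric GSM
BI = 172 kPa / 111 g/m^2
BI = 1.550 kPa/(g/m^2)

1.550 kPa/(g/m^2)


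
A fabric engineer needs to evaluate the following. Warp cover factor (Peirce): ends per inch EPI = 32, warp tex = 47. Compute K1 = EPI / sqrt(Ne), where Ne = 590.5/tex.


Formula: K1 = EPI / sqrt(Ne), with Ne = 590.5 / tex_warp
Step 1: Ne = 590.5 / 47 = 12.564
Step 2: sqrt(Ne) = sqrt(12.564) = 3.5446
Step 3: K1 = 32 / 3.5446 = 9.0

9.0


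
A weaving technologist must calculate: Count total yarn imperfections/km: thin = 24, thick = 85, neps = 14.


Formula: Total = thin places + thick places + neps
Total = 24 + 85 + 14
Total = 123 imperfections/km

123 imperfections/km


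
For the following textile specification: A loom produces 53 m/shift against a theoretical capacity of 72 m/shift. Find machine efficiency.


Formula: Efficiency% = (Actual output / Theoretical output) * 100
Efficiency% = (53 / 72) * 100
Efficiency% = 0.736111 * 100 = 73.6111% ≈ 73.6%

73.6%


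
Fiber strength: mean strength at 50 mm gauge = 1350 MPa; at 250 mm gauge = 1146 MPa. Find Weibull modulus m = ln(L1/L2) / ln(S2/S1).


Formula: m = ln(L1/L2) / ln(S2/S1)
Step 1: ln(L1/L2) = ln(50/250) = -1.60944
Step 2: S2/S1 = 1146/1350 = 0.84889
Step 3: ln(S2/S1) = ln(0.84889) = -0.16383
Step 4: m = -1.60944 / -0.16383 = 9.82

9.82 (Weibull m)


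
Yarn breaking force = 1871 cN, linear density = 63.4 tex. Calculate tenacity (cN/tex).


Formula: Tenacity = Breaking force / Linear density
Tenacity = 1871 cN / 63.4 tex
Tenacity = 29.51 cN/tex

29.51 cN/tex


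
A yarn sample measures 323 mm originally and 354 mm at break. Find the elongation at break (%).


Formula: Elongation (%) = ((L_break - L0) / L0) * 100
Step 1: Extension = 354 - 323 = 31 mm
Step 2: Elongation = (31 / 323) * 100
Step 3: Elongation = 0.095975 * 100 = 9.5975% ≈ 9.6%

9.6%


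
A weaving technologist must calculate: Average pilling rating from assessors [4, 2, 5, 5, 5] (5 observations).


Formula: Mean = sum / count
Sum = 4 + 2 + 5 + 5 + 5 = 21
Mean = 21 / 5 = 4.2

4.2


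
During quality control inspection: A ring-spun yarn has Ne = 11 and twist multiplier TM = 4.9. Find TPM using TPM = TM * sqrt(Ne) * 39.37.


Formula: TPM = TM * sqrt(Ne) * 39.37
Step 1: sqrt(Ne) = sqrt(11) = 3.3166
Step 2: TM * sqrt(Ne) = 4.9 * 3.3166 = 16.2513
Step 3: TPM = 16.2513 * 39.37 = 640 twists/m

640 twists/m


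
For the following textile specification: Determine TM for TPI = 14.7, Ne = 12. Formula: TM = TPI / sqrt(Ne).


Formula: TM = TPI / sqrt(Ne)
Step 1: sqrt(Ne) = sqrt(12) = 3.4641
Step 2: TM = 14.7 / 3.4641 = 4.24

4.24 TM


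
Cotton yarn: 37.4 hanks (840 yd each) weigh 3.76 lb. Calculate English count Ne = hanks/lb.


Formula: Ne = hanks / mass_lb
Substituting: Ne = 37.4 / 3.76
Ne = 9.9

9.9 Ne


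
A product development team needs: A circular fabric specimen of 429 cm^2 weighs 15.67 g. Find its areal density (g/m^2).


Formula: GSM = mass_g / area_m2
Step 1: Convert area: 429 cm^2 = 429 / 10000 = 0.0429 m^2
Step 2: GSM = 15.67 g / 0.0429 m^2 = 365.3 g/m^2

365.3 g/m^2


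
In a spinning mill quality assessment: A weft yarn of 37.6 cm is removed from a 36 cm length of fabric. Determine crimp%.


Formula: Crimp% = ((L_yarn - L_fabric) / L_fabric) * 100
Step 1: Extension = 37.6 - 36 = 1.6 cm
Step 2: Crimp% = (1.6 / 36) * 100
Step 3: Crimp% = 0.044444 * 100 = 4.4444% ≈ 4.4%

4.4%


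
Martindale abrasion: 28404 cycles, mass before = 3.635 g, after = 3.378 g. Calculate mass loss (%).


Formula: Mass loss% = ((m_before - m_after) / m_before) * 100
Step 1: Mass loss = 3.635 - 3.378 = 0.257 g
Step 2: Ratio = 0.257 / 3.635 = 0.0707015
Step 3: Mass loss% = 0.0707015 * 100 = 7.07015% ≈ 7.07%

7.07%


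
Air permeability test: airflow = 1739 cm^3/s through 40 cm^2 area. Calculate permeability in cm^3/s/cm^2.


Formula: Air Permeability = Airflow / Test Area
AP = 1739 cm^3/s / 40 cm^2
AP = 43.5 cm^3/s/cm^2

43.5 cm^3/s/cm^2


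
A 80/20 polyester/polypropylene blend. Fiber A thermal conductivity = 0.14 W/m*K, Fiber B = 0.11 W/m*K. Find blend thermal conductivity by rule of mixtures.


Formula: Blend property = (fraction_A * property_A) + (fraction_B * property_B)
Step 1: Contribution A = 80/100 * 0.14 W/m*K = 0.112 W/m*K
Step 2: Contribution B = 20/100 * 0.11 W/m*K = 0.022 W/m*K
Step 3: Blend thermal conductivity = 0.112 + 0.022 = 0.134 W/m*K

0.134 W/m*K


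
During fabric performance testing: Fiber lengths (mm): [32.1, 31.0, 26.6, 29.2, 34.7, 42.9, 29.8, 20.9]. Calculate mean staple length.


Formula: Mean = sum of lengths / count
Sum = 32.1 + 31.0 + 26.6 + 29.2 + 34.7 + 42.9 + 29.8 + 20.9
Sum = 247.2 mm
Mean = 247.2 / 8 = 30.90 mm

30.90 mm


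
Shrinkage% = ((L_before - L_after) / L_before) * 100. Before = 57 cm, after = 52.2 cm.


Formula: Shrinkage% = ((L_before - L_after) / L_before) * 100
Step 1: Shrinkage = 57 - 52.2 = 4.8 cm
Step 2: Shrinkage% = (4.8 / 57) * 100
Step 3: Shrinkage% = 0.084211 * 100 = 8.4211% ≈ 8.4%

8.4%


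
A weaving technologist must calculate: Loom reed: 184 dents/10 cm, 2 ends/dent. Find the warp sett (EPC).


Formula: EPC = (dents per 10 cm * ends per dent) / 10
Step 1: Total ends per 10 cm = 184 * 2 = 368
Step 2: EPC = 368 / 10 = 36.8 ends/cm

36.8 ends/cm


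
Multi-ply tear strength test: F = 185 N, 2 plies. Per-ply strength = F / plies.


Formula: Per-ply strength = Total force / Number of plies
Per-ply = 185 N / 2
Per-ply = 92.5 N

92.5 N


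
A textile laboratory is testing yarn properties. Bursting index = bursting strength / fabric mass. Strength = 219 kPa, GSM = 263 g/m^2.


Formula: Bursting Index = Bursting Strength / Fabric GSM
BI = 219 kPa / 263 g/m^2
BI = 0.833 kPa/(g/m^2)

0.833 kPa/(g/m^2)


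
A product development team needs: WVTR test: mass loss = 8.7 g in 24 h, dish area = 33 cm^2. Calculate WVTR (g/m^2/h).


Formula: WVTR = mass_loss / (area * time)
Step 1: Convert area: 33 cm^2 = 0.0033 m^2
Step 2: WVTR = 8.7 g / (0.0033 m^2 * 24 h)
Step 3: WVTR = 8.7 / 0.0792 = 109.8 g/m^2/h

109.8 g/m^2/h


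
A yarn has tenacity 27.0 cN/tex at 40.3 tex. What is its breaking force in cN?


Formula: Breaking force = Tenacity * Linear density
F = 27.0 cN/tex * 40.3 tex
F = 1088.10 cN

1088.10 cN


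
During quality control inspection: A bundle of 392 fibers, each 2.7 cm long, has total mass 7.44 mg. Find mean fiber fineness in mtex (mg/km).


Formula: fineness (mtex) = mass (mg) / total length (km) = (mass_mg / total_length_m) * 1000
Step 1: Convert fiber length: 2.7 cm = 0.027 m
Step 2: Total fiber length = 392 * 0.027 = 10.584 m
Step 3: Linear density = 7.44 mg / 10.584 m = 0.7029 mg/m
Step 4: fineness = 0.7029 * 1000 = 702.9 mtex

702.9 mtex


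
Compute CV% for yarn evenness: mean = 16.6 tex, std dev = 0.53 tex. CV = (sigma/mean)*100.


Formula: CV% = (standard deviation / mean) * 100
Step 1: Ratio = 0.53 / 16.6 = 0.031928
Step 2: CV% = 0.031928 * 100 = 3.1928% ≈ 3.2%

3.2%


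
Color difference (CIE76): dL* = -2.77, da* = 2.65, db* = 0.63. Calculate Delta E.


Formula: Delta E = sqrt(dL*^2 + da*^2 + db*^2)
Step 1: dL*^2 = (-2.77)^2 = 7.6729
Step 2: da*^2 = 2.65^2 = 7.0225
Step 3: db*^2 = 0.63^2 = 0.3969
Step 4: Sum = 7.6729 + 7.0225 + 0.3969 = 15.0923
Step 5: Delta E = sqrt(15.0923) = 3.88

3.88 Delta E


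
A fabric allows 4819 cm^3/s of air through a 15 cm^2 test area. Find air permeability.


Formula: Air Permeability = Airflow / Test Area
AP = 4819 cm^3/s / 15 cm^2
AP = 321.3 cm^3/s/cm^2

321.3 cm^3/s/cm^2


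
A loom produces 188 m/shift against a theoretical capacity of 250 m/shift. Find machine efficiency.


Formula: Efficiency% = (Actual output / Theoretical output) * 100
Efficiency% = (188 / 250) * 100
Efficiency% = 0.752 * 100 = 75.2%

75.2%


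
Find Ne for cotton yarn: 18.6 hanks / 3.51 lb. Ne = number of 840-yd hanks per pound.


Formula: Ne = hanks / mass_lb
Substituting: Ne = 18.6 / 3.51
Ne = 5.3

5.3 Ne


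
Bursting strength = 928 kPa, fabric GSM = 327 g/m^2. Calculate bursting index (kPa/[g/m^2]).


Formula: Bursting Index = Bursting Strength / Fabric GSM
BI = 928 kPa / 327 g/m^2
BI = 2.838 kPa/(g/m^2)

2.838 kPa/(g/m^2)


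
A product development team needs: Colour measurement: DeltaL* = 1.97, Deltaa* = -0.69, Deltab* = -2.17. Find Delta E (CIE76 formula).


Formula: Delta E = sqrt(dL*^2 + da*^2 + db*^2)
Step 1: dL*^2 = 1.97^2 = 3.8809
Step 2: da*^2 = (-0.69)^2 = 0.4761
Step 3: db*^2 = (-2.17)^2 = 4.7089
Step 4: Sum = 3.8809 + 0.4761 + 4.7089 = 9.0659
Step 5: Delta E = sqrt(9.0659) = 3.01

3.01 Delta E


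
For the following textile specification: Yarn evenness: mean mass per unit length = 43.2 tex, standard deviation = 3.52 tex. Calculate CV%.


Formula: CV% = (standard deviation / mean) * 100
Step 1: Ratio = 3.52 / 43.2 = 0.081481
Step 2: CV% = 0.081481 * 100 = 8.1481% ≈ 8.1%

8.1%


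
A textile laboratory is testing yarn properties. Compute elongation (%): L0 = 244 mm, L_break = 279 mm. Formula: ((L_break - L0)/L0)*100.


Formula: Elongation (%) = ((L_break - L0) / L0) * 100
Step 1: Extension = 279 - 244 = 35 mm
Step 2: Elongation = (35 / 244) * 100
Step 3: Elongation = 0.143443 * 100 = 14.3443% ≈ 14.3%

14.3%


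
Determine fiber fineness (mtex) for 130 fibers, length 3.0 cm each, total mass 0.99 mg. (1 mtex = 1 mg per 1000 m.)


Formula: fineness (mtex) = mass (mg) / total length (km) = (mass_mg / total_length_m) * 1000
Step 1: Convert fiber length: 3.0 cm = 0.03 m
Step 2: Total fiber length = 130 * 0.03 = 3.9 m
Step 3: Linear density = 0.99 mg / 3.9 m = 0.2538 mg/m
Step 4: fineness = 0.2538 * 1000 = 253.8 mtex

253.8 mtex


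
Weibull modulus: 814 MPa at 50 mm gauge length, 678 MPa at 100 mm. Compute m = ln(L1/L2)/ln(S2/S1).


Formula: m = ln(L1/L2) / ln(S2/S1)
Step 1: ln(L1/L2) = ln(50/100) = -0.69315
Step 2: S2/S1 = 678/814 = 0.83292
Step 3: ln(S2/S1) = ln(0.83292) = -0.18282
Step 4: m = -0.69315 / -0.18282 = 3.79

3.79 (Weibull m)


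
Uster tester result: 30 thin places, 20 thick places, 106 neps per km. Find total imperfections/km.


Formula: Total = thin places + thick places + neps
Total = 30 + 20 + 106
Total = 156 imperfections/km

156 imperfections/km


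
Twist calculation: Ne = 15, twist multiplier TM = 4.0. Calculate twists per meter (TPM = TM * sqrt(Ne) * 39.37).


Formula: TPM = TM * sqrt(Ne) * 39.37
Step 1: sqrt(Ne) = sqrt(15) = 3.873
Step 2: TM * sqrt(Ne) = 4.0 * 3.873 = 15.492
Step 3: TPM = 15.492 * 39.37 = 610 twists/m

610 twists/m


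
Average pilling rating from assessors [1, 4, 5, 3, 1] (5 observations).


Formula: Mean = sum / count
Sum = 1 + 4 + 5 + 3 + 1 = 14
Mean = 14 / 5 = 2.8

2.8


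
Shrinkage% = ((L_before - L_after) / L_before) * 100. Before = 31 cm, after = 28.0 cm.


Formula: Shrinkage% = ((L_before - L_after) / L_before) * 100
Step 1: Shrinkage = 31 - 28.0 = 3.0 cm
Step 2: Shrinkage% = (3.0 / 31) * 100
Step 3: Shrinkage% = 0.096774 * 100 = 9.6774% ≈ 9.7%

9.7%


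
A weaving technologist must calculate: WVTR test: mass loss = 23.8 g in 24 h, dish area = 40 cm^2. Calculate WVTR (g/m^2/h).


Formula: WVTR = mass_loss / (area * time)
Step 1: Convert area: 40 cm^2 = 0.004 m^2
Step 2: WVTR = 23.8 g / (0.004 m^2 * 24 h)
Step 3: WVTR = 23.8 / 0.096 = 247.9 g/m^2/h

247.9 g/m^2/h


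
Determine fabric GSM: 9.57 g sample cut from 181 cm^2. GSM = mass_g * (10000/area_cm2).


Formula: GSM = mass_g / area_m2
Step 1: Convert area: 181 cm^2 = 181 / 10000 = 0.0181 m^2
Step 2: GSM = 9.57 g / 0.0181 m^2 = 528.7 g/m^2

528.7 g/m^2


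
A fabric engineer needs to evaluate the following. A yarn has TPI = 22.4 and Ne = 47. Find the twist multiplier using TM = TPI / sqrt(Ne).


Formula: TM = TPI / sqrt(Ne)
Step 1: sqrt(Ne) = sqrt(47) = 6.8557
Step 2: TM = 22.4 / 6.8557 = 3.27

3.27 TM


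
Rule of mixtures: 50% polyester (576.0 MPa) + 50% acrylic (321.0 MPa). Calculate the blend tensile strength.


Formula: Blend property = (fraction_A * property_A) + (fraction_B * property_B)
Step 1: Contribution A = 50/100 * 576.0 MPa = 288.0 MPa
Step 2: Contribution B = 50/100 * 321.0 MPa = 160.5 MPa
Step 3: Blend tensile strength = 288.0 + 160.5 = 448.5 MPa

448.5 MPa


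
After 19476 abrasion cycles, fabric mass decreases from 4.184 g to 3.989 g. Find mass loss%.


Formula: Mass loss% = ((m_before - m_after) / m_before) * 100
Step 1: Mass loss = 4.184 - 3.989 = 0.195 g
Step 2: Ratio = 0.195 / 4.184 = 0.0466061
Step 3: Mass loss% = 0.0466061 * 100 = 4.66061% ≈ 4.66%

4.66%


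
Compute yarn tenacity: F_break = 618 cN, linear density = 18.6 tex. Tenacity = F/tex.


Formula: Tenacity = Breaking force / Linear density
Tenacity = 618 cN / 18.6 tex
Tenacity = 33.23 cN/tex

33.23 cN/tex


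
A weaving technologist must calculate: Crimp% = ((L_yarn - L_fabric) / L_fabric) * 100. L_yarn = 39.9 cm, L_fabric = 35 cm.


Formula: Crimp% = ((L_yarn - L_fabric) / L_fabric) * 100
Step 1: Extension = 39.9 - 35 = 4.9 cm
Step 2: Crimp% = (4.9 / 35) * 100
Step 3: Crimp% = 0.14 * 100 = 14.0%

14.0%


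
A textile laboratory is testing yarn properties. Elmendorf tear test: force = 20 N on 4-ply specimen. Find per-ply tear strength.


Formula: Per-ply strength = Total force / Number of plies
Per-ply = 20 N / 4
Per-ply = 5 N

5 N


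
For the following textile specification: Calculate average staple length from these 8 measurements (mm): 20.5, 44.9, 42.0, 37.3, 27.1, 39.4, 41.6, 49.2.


Formula: Mean = sum of lengths / count
Sum = 20.5 + 44.9 + 42.0 + 37.3 + 27.1 + 39.4 + 41.6 + 49.2
Sum = 302.0 mm
Mean = 302.0 / 8 = 37.75 mm

37.75 mm


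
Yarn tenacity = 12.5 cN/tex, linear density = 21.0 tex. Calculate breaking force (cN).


Formula: Breaking force = Tenacity * Linear density
F = 12.5 cN/tex * 21.0 tex
F = 262.50 cN

262.50 cN


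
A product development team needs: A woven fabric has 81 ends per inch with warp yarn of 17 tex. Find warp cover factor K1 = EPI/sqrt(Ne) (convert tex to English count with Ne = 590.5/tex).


Formula: K1 = EPI / sqrt(Ne), with Ne = 590.5 / tex_warp
Step 1: Ne = 590.5 / 17 = 34.735
Step 2: sqrt(Ne) = sqrt(34.735) = 5.8936
Step 3: K1 = 81 / 5.8936 = 13.7

13.7


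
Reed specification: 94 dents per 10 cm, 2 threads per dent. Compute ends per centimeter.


Formula: EPC = (dents per 10 cm * ends per dent) / 10
Step 1: Total ends per 10 cm = 94 * 2 = 188
Step 2: EPC = 188 / 10 = 18.8 ends/cm

18.8 ends/cm


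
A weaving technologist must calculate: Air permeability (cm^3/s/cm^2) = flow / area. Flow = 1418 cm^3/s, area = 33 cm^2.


Formula: Air Permeability = Airflow / Test Area
AP = 1418 cm^3/s / 33 cm^2
AP = 43.0 cm^3/s/cm^2

43.0 cm^3/s/cm^2


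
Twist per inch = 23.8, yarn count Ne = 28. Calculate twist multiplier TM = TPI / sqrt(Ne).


Formula: TM = TPI / sqrt(Ne)
Step 1: sqrt(Ne) = sqrt(28) = 5.2915
Step 2: TM = 23.8 / 5.2915 = 4.50

4.50 TM


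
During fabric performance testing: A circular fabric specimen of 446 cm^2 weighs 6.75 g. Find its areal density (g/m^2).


Formula: GSM = mass_g / area_m2
Step 1: Convert area: 446 cm^2 = 446 / 10000 = 0.0446 m^2
Step 2: GSM = 6.75 g / 0.0446 m^2 = 151.3 g/m^2

151.3 g/m^2


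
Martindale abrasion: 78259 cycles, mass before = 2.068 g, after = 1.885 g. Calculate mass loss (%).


Formula: Mass loss% = ((m_before - m_after) / m_before) * 100
Step 1: Mass loss = 2.068 - 1.885 = 0.183 g
Step 2: Ratio = 0.183 / 2.068 = 0.0884913
Step 3: Mass loss% = 0.0884913 * 100 = 8.84913% ≈ 8.85%

8.85%


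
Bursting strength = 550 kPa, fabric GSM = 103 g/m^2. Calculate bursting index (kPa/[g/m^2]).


Formula: Bursting Index = Bursting Strength / Fabric GSM
BI = 550 kPa / 103 g/m^2
BI = 5.340 kPa/(g/m^2)

5.340 kPa/(g/m^2)


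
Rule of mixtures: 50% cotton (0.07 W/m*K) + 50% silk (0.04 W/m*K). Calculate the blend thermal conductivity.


Formula: Blend property = (fraction_A * property_A) + (fraction_B * property_B)
Step 1: Contribution A = 50/100 * 0.07 W/m*K = 0.035 W/m*K
Step 2: Contribution B = 50/100 * 0.04 W/m*K = 0.02 W/m*K
Step 3: Blend thermal conductivity = 0.035 + 0.02 = 0.055 W/m*K

0.055 W/m*K


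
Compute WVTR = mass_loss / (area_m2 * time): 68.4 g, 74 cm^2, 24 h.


Formula: WVTR = mass_loss / (area * time)
Step 1: Convert area: 74 cm^2 = 0.0074 m^2
Step 2: WVTR = 68.4 g / (0.0074 m^2 * 24 h)
Step 3: WVTR = 68.4 / 0.1776 = 385.1 g/m^2/h

385.1 g/m^2/h


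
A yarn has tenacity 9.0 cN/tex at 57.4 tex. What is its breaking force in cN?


Formula: Breaking force = Tenacity * Linear density
F = 9.0 cN/tex * 57.4 tex
F = 516.60 cN

516.60 cN


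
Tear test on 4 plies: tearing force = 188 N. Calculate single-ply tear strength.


Formula: Per-ply strength = Total force / Number of plies
Per-ply = 188 N / 4
Per-ply = 47 N

47 N


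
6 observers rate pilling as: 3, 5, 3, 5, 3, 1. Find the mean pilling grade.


Formula: Mean = sum / count
Sum = 3 + 5 + 3 + 5 + 3 + 1 = 20
Mean = 20 / 6 = 3.3

3.3


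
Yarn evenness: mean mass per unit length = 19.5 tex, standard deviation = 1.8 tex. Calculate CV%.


Formula: CV% = (standard deviation / mean) * 100
Step 1: Ratio = 1.8 / 19.5 = 0.092308
Step 2: CV% = 0.092308 * 100 = 9.2308% ≈ 9.2%

9.2%


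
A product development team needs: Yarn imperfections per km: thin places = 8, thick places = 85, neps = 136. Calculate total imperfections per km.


Formula: Total = thin places + thick places + neps
Total = 8 + 85 + 136
Total = 229 imperfections/km

229 imperfections/km


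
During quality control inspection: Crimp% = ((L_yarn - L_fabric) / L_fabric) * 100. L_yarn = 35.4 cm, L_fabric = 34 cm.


Formula: Crimp% = ((L_yarn - L_fabric) / L_fabric) * 100
Step 1: Extension = 35.4 - 34 = 1.4 cm
Step 2: Crimp% = (1.4 / 34) * 100
Step 3: Crimp% = 0.041176 * 100 = 4.1176% ≈ 4.1%

4.1%


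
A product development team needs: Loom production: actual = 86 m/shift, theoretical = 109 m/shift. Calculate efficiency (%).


Formula: Efficiency% = (Actual output / Theoretical output) * 100
Efficiency% = (86 / 109) * 100
Efficiency% = 0.788991 * 100 = 78.8991% ≈ 78.9%

78.9%


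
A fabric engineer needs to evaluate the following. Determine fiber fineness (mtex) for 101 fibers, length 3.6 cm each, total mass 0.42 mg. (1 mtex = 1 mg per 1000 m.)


Formula: fineness (mtex) = mass (mg) / total length (km) = (mass_mg / total_length_m) * 1000
Step 1: Convert fiber length: 3.6 cm = 0.036 m
Step 2: Total fiber length = 101 * 0.036 = 3.636 m
Step 3: Linear density = 0.42 mg / 3.636 m = 0.1155 mg/m
Step 4: fineness = 0.1155 * 1000 = 115.5 mtex

115.5 mtex


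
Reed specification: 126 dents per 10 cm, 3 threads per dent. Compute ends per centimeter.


Formula: EPC = (dents per 10 cm * ends per dent) / 10
Step 1: Total ends per 10 cm = 126 * 3 = 378
Step 2: EPC = 378 / 10 = 37.8 ends/cm

37.8 ends/cm


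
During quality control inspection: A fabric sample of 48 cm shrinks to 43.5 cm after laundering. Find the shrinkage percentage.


Formula: Shrinkage% = ((L_before - L_after) / L_before) * 100
Step 1: Shrinkage = 48 - 43.5 = 4.5 cm
Step 2: Shrinkage% = (4.5 / 48) * 100
Step 3: Shrinkage% = 0.09375 * 100 = 9.375% ≈ 9.4%

9.4%


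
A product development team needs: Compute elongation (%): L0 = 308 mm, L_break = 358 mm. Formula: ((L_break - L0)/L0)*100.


Formula: Elongation (%) = ((L_break - L0) / L0) * 100
Step 1: Extension = 358 - 308 = 50 mm
Step 2: Elongation = (50 / 308) * 100
Step 3: Elongation = 0.162338 * 100 = 16.2338% ≈ 16.2%

16.2%


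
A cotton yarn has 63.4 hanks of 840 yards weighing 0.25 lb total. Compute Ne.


Formula: Ne = hanks / mass_lb
Substituting: Ne = 63.4 / 0.25
Ne = 253.6

253.6 Ne


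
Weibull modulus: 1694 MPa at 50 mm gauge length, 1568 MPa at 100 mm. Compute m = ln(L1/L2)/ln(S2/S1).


Formula: m = ln(L1/L2) / ln(S2/S1)
Step 1: ln(L1/L2) = ln(50/100) = -0.69315
Step 2: S2/S1 = 1568/1694 = 0.92562
Step 3: ln(S2/S1) = ln(0.92562) = -0.07729
Step 4: m = -0.69315 / -0.07729 = 8.97

8.97 (Weibull m)


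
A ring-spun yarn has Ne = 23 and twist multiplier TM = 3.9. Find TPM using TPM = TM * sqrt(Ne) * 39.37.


Formula: TPM = TM * sqrt(Ne) * 39.37
Step 1: sqrt(Ne) = sqrt(23) = 4.7958
Step 2: TM * sqrt(Ne) = 3.9 * 4.7958 = 18.7036
Step 3: TPM = 18.7036 * 39.37 = 736 twists/m

736 twists/m


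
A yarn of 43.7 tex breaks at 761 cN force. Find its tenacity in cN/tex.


Formula: Tenacity = Breaking force / Linear density
Tenacity = 761 cN / 43.7 tex
Tenacity = 17.41 cN/tex

17.41 cN/tex


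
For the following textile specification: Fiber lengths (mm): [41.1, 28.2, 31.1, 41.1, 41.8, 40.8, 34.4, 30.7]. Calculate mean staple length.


Formula: Mean = sum of lengths / count
Sum = 41.1 + 28.2 + 31.1 + 41.1 + 41.8 + 40.8 + 34.4 + 30.7
Sum = 289.2 mm
Mean = 289.2 / 8 = 36.15 mm

36.15 mm


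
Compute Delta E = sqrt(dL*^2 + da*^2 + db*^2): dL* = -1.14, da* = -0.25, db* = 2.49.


Formula: Delta E = sqrt(dL*^2 + da*^2 + db*^2)
Step 1: dL*^2 = (-1.14)^2 = 1.2996
Step 2: da*^2 = (-0.25)^2 = 0.0625
Step 3: db*^2 = 2.49^2 = 6.2001
Step 4: Sum = 1.2996 + 0.0625 + 6.2001 = 7.5622
Step 5: Delta E = sqrt(7.5622) = 2.75

2.75 Delta E


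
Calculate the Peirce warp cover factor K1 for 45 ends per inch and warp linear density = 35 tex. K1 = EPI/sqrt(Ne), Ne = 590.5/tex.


Formula: K1 = EPI / sqrt(Ne), with Ne = 590.5 / tex_warp
Step 1: Ne = 590.5 / 35 = 16.871
Step 2: sqrt(Ne) = sqrt(16.871) = 4.1074
Step 3: K1 = 45 / 4.1074 = 11.0

11.0


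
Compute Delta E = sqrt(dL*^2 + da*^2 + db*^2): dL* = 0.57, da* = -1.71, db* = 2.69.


Formula: Delta E = sqrt(dL*^2 + da*^2 + db*^2)
Step 1: dL*^2 = 0.57^2 = 0.3249
Step 2: da*^2 = (-1.71)^2 = 2.9241
Step 3: db*^2 = 2.69^2 = 7.2361
Step 4: Sum = 0.3249 + 2.9241 + 7.2361 = 10.4851
Step 5: Delta E = sqrt(10.4851) = 3.24

3.24 Delta E


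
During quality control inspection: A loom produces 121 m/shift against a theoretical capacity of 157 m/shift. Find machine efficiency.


Formula: Efficiency% = (Actual output / Theoretical output) * 100
Efficiency% = (121 / 157) * 100
Efficiency% = 0.770701 * 100 = 77.0701% ≈ 77.1%

77.1%


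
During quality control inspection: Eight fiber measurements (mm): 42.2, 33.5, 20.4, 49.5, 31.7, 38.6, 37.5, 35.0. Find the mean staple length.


Formula: Mean = sum of lengths / count
Sum = 42.2 + 33.5 + 20.4 + 49.5 + 31.7 + 38.6 + 37.5 + 35.0
Sum = 288.4 mm
Mean = 288.4 / 8 = 36.05 mm

36.05 mm


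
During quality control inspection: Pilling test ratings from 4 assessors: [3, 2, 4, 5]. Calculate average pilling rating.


Formula: Mean = sum / count
Sum = 3 + 2 + 4 + 5 = 14
Mean = 14 / 4 = 3.5

3.5


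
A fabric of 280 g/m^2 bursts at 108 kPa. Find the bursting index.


Formula: Bursting Index = Bursting Strength / Fabric GSM
BI = 108 kPa / 280 g/m^2
BI = 0.386 kPa/(g/m^2)

0.386 kPa/(g/m^2)


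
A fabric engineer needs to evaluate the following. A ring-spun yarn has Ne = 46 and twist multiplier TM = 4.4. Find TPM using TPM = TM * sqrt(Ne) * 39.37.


Formula: TPM = TM * sqrt(Ne) * 39.37
Step 1: sqrt(Ne) = sqrt(46) = 6.7823
Step 2: TM * sqrt(Ne) = 4.4 * 6.7823 = 29.8421
Step 3: TPM = 29.8421 * 39.37 = 1175 twists/m

1175 twists/m


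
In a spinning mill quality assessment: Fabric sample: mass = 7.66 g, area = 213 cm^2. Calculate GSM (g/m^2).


Formula: GSM = mass_g / area_m2
Step 1: Convert area: 213 cm^2 = 213 / 10000 = 0.0213 m^2
Step 2: GSM = 7.66 g / 0.0213 m^2 = 359.6 g/m^2

359.6 g/m^2


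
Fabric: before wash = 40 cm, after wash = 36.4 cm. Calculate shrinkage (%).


Formula: Shrinkage% = ((L_before - L_after) / L_before) * 100
Step 1: Shrinkage = 40 - 36.4 = 3.6 cm
Step 2: Shrinkage% = (3.6 / 40) * 100
Step 3: Shrinkage% = 0.09 * 100 = 9.0%

9.0%


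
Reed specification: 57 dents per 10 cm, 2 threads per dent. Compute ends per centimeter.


Formula: EPC = (dents per 10 cm * ends per dent) / 10
Step 1: Total ends per 10 cm = 57 * 2 = 114
Step 2: EPC = 114 / 10 = 11.4 ends/cm

11.4 ends/cm


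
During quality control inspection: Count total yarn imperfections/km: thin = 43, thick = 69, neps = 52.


Formula: Total = thin places + thick places + neps
Total = 43 + 69 + 52
Total = 164 imperfections/km

164 imperfections/km


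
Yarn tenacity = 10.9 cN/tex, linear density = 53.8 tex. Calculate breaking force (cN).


Formula: Breaking force = Tenacity * Linear density
F = 10.9 cN/tex * 53.8 tex
F = 586.42 cN

586.42 cN


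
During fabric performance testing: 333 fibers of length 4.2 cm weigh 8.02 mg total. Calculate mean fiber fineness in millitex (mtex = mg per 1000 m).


Formula: fineness (mtex) = mass (mg) / total length (km) = (mass_mg / total_length_m) * 1000
Step 1: Convert fiber length: 4.2 cm = 0.042 m
Step 2: Total fiber length = 333 * 0.042 = 13.986 m
Step 3: Linear density = 8.02 mg / 13.986 m = 0.5734 mg/m
Step 4: fineness = 0.5734 * 1000 = 573.4 mtex

573.4 mtex


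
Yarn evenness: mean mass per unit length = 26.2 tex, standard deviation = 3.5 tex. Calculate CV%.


Formula: CV% = (standard deviation / mean) * 100
Step 1: Ratio = 3.5 / 26.2 = 0.133588
Step 2: CV% = 0.133588 * 100 = 13.3588% ≈ 13.4%

13.4%


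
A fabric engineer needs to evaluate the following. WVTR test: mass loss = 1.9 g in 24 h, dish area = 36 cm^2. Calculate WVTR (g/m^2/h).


Formula: WVTR = mass_loss / (area * time)
Step 1: Convert area: 36 cm^2 = 0.0036 m^2
Step 2: WVTR = 1.9 g / (0.0036 m^2 * 24 h)
Step 3: WVTR = 1.9 / 0.0864 = 22.0 g/m^2/h

22.0 g/m^2/h


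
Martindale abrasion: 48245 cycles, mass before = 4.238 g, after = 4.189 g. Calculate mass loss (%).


Formula: Mass loss% = ((m_before - m_after) / m_before) * 100
Step 1: Mass loss = 4.238 - 4.189 = 0.049 g
Step 2: Ratio = 0.049 / 4.238 = 0.0115621
Step 3: Mass loss% = 0.0115621 * 100 = 1.15621% ≈ 1.16%

1.16%


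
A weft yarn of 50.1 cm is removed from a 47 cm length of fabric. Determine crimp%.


Formula: Crimp% = ((L_yarn - L_fabric) / L_fabric) * 100
Step 1: Extension = 50.1 - 47 = 3.1 cm
Step 2: Crimp% = (3.1 / 47) * 100
Step 3: Crimp% = 0.065957 * 100 = 6.5957% ≈ 6.6%

6.6%


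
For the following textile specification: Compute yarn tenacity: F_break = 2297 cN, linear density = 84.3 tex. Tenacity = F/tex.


Formula: Tenacity = Breaking force / Linear density
Tenacity = 2297 cN / 84.3 tex
Tenacity = 27.25 cN/tex

27.25 cN/tex


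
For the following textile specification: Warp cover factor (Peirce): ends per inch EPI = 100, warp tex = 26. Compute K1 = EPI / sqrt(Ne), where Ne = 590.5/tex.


Formula: K1 = EPI / sqrt(Ne), with Ne = 590.5 / tex_warp
Step 1: Ne = 590.5 / 26 = 22.712
Step 2: sqrt(Ne) = sqrt(22.712) = 4.7657
Step 3: K1 = 100 / 4.7657 = 21.0

21.0


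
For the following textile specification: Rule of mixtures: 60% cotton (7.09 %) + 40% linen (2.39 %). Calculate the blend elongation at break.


Formula: Blend property = (fraction_A * property_A) + (fraction_B * property_B)
Step 1: Contribution A = 60/100 * 7.09 % = 4.254 %
Step 2: Contribution B = 40/100 * 2.39 % = 0.956 %
Step 3: Blend elongation at break = 4.254 + 0.956 = 5.21 %

5.21 %


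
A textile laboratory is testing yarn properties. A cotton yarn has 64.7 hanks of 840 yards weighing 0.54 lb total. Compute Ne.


Formula: Ne = hanks / mass_lb
Substituting: Ne = 64.7 / 0.54
Ne = 119.8

119.8 Ne


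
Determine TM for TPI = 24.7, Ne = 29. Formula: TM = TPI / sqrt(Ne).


Formula: TM = TPI / sqrt(Ne)
Step 1: sqrt(Ne) = sqrt(29) = 5.3852
Step 2: TM = 24.7 / 5.3852 = 4.59

4.59 TM


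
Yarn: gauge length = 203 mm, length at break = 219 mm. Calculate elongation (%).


Formula: Elongation (%) = ((L_break - L0) / L0) * 100
Step 1: Extension = 219 - 203 = 16 mm
Step 2: Elongation = (16 / 203) * 100
Step 3: Elongation = 0.078818 * 100 = 7.8818% ≈ 7.9%

7.9%


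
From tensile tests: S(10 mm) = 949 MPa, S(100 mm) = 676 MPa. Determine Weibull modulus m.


Formula: m = ln(L1/L2) / ln(S2/S1)
Step 1: ln(L1/L2) = ln(10/100) = -2.30259
Step 2: S2/S1 = 676/949 = 0.71233
Step 3: ln(S2/S1) = ln(0.71233) = -0.33921
Step 4: m = -2.30259 / -0.33921 = 6.79

6.79 (Weibull m)


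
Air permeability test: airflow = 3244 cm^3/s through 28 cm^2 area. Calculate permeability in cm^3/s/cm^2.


Formula: Air Permeability = Airflow / Test Area
AP = 3244 cm^3/s / 28 cm^2
AP = 115.9 cm^3/s/cm^2

115.9 cm^3/s/cm^2


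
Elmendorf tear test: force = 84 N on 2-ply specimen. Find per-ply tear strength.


Formula: Per-ply strength = Total force / Number of plies
Per-ply = 84 N / 2
Per-ply = 42 N

42 N


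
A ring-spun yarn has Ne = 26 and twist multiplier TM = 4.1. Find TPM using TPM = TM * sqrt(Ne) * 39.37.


Formula: TPM = TM * sqrt(Ne) * 39.37
Step 1: sqrt(Ne) = sqrt(26) = 5.099
Step 2: TM * sqrt(Ne) = 4.1 * 5.099 = 20.9059
Step 3: TPM = 20.9059 * 39.37 = 823 twists/m

823 twists/m


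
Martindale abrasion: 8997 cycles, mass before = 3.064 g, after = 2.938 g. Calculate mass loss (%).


Formula: Mass loss% = ((m_before - m_after) / m_before) * 100
Step 1: Mass loss = 3.064 - 2.938 = 0.126 g
Step 2: Ratio = 0.126 / 3.064 = 0.0411227
Step 3: Mass loss% = 0.0411227 * 100 = 4.11227% ≈ 4.11%

4.11%


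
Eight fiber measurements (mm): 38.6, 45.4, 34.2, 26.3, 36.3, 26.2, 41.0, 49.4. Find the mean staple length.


Formula: Mean = sum of lengths / count
Sum = 38.6 + 45.4 + 34.2 + 26.3 + 36.3 + 26.2 + 41.0 + 49.4
Sum = 297.4 mm
Mean = 297.4 / 8 = 37.18 mm

37.18 mm


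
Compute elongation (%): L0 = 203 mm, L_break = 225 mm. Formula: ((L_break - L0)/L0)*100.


Formula: Elongation (%) = ((L_break - L0) / L0) * 100
Step 1: Extension = 225 - 203 = 22 mm
Step 2: Elongation = (22 / 203) * 100
Step 3: Elongation = 0.108374 * 100 = 10.8374% ≈ 10.8%

10.8%


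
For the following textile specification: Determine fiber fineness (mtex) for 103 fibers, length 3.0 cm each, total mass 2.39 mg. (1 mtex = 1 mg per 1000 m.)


Formula: fineness (mtex) = mass (mg) / total length (km) = (mass_mg / total_length_m) * 1000
Step 1: Convert fiber length: 3.0 cm = 0.03 m
Step 2: Total fiber length = 103 * 0.03 = 3.09 m
Step 3: Linear density = 2.39 mg / 3.09 m = 0.7735 mg/m
Step 4: fineness = 0.7735 * 1000 = 773.5 mtex

773.5 mtex


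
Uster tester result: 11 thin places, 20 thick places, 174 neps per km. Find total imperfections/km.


Formula: Total = thin places + thick places + neps
Total = 11 + 20 + 174
Total = 205 imperfections/km

205 imperfections/km


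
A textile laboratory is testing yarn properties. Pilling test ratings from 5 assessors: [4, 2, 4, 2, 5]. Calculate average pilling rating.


Formula: Mean = sum / count
Sum = 4 + 2 + 4 + 2 + 5 = 17
Mean = 17 / 5 = 3.4

3.4


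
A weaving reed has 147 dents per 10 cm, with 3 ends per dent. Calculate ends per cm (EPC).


Formula: EPC = (dents per 10 cm * ends per dent) / 10
Step 1: Total ends per 10 cm = 147 * 3 = 441
Step 2: EPC = 441 / 10 = 44.1 ends/cm

44.1 ends/cm


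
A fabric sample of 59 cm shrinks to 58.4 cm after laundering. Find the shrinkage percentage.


Formula: Shrinkage% = ((L_before - L_after) / L_before) * 100
Step 1: Shrinkage = 59 - 58.4 = 0.6 cm
Step 2: Shrinkage% = (0.6 / 59) * 100
Step 3: Shrinkage% = 0.010169 * 100 = 1.0169% ≈ 1.0%

1.0%


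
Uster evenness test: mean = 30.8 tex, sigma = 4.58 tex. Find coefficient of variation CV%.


Formula: CV% = (standard deviation / mean) * 100
Step 1: Ratio = 4.58 / 30.8 = 0.148701
Step 2: CV% = 0.148701 * 100 = 14.8701% ≈ 14.9%

14.9%


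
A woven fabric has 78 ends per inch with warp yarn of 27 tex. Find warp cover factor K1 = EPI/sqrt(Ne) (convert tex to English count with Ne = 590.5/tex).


Formula: K1 = EPI / sqrt(Ne), with Ne = 590.5 / tex_warp
Step 1: Ne = 590.5 / 27 = 21.87
Step 2: sqrt(Ne) = sqrt(21.87) = 4.6765
Step 3: K1 = 78 / 4.6765 = 16.7

16.7


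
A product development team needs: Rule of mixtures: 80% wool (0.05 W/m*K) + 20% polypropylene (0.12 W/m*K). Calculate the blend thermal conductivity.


Formula: Blend property = (fraction_A * property_A) + (fraction_B * property_B)
Step 1: Contribution A = 80/100 * 0.05 W/m*K = 0.04 W/m*K
Step 2: Contribution B = 20/100 * 0.12 W/m*K = 0.024 W/m*K
Step 3: Blend thermal conductivity = 0.04 + 0.024 = 0.064 W/m*K

0.064 W/m*K


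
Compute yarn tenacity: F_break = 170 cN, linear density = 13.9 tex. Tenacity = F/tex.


Formula: Tenacity = Breaking force / Linear density
Tenacity = 170 cN / 13.9 tex
Tenacity = 12.23 cN/tex

12.23 cN/tex


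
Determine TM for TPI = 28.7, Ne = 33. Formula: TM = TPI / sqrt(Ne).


Formula: TM = TPI / sqrt(Ne)
Step 1: sqrt(Ne) = sqrt(33) = 5.7446
Step 2: TM = 28.7 / 5.7446 = 5.00

5.00 TM


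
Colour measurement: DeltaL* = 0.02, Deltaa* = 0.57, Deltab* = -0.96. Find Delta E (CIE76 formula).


Formula: Delta E = sqrt(dL*^2 + da*^2 + db*^2)
Step 1: dL*^2 = 0.02^2 = 0.0004
Step 2: da*^2 = 0.57^2 = 0.3249
Step 3: db*^2 = (-0.96)^2 = 0.9216
Step 4: Sum = 0.0004 + 0.3249 + 0.9216 = 1.2469
Step 5: Delta E = sqrt(1.2469) = 1.12

1.12 Delta E


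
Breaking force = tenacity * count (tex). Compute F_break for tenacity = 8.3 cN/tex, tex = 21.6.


Formula: Breaking force = Tenacity * Linear density
F = 8.3 cN/tex * 21.6 tex
F = 179.28 cN

179.28 cN


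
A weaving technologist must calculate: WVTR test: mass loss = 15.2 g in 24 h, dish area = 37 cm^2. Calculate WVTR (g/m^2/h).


Formula: WVTR = mass_loss / (area * time)
Step 1: Convert area: 37 cm^2 = 0.0037 m^2
Step 2: WVTR = 15.2 g / (0.0037 m^2 * 24 h)
Step 3: WVTR = 15.2 / 0.0888 = 171.2 g/m^2/h

171.2 g/m^2/h


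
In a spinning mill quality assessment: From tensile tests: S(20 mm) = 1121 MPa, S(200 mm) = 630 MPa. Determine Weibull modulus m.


Formula: m = ln(L1/L2) / ln(S2/S1)
Step 1: ln(L1/L2) = ln(20/200) = -2.30259
Step 2: S2/S1 = 630/1121 = 0.562
Step 3: ln(S2/S1) = ln(0.562) = -0.57625
Step 4: m = -2.30259 / -0.57625 = 4.00

4.00 (Weibull m)


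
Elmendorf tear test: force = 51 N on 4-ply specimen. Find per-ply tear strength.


Formula: Per-ply strength = Total force / Number of plies
Per-ply = 51 N / 4
Per-ply = 12.75 N

12.75 N


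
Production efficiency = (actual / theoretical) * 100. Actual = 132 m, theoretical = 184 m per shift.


Formula: Efficiency% = (Actual output / Theoretical output) * 100
Efficiency% = (132 / 184) * 100
Efficiency% = 0.717391 * 100 = 71.7391% ≈ 71.7%

71.7%


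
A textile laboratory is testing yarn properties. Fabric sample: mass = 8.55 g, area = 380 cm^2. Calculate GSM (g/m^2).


Formula: GSM = mass_g / area_m2
Step 1: Convert area: 380 cm^2 = 380 / 10000 = 0.038 m^2
Step 2: GSM = 8.55 g / 0.038 m^2 = 225.0 g/m^2

225.0 g/m^2


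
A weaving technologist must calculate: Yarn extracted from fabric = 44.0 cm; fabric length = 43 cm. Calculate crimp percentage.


Formula: Crimp% = ((L_yarn - L_fabric) / L_fabric) * 100
Step 1: Extension = 44.0 - 43 = 1.0 cm
Step 2: Crimp% = (1.0 / 43) * 100
Step 3: Crimp% = 0.023256 * 100 = 2.3256% ≈ 2.3%

2.3%


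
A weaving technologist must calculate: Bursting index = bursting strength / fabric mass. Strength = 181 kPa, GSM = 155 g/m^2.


Formula: Bursting Index = Bursting Strength / Fabric GSM
BI = 181 kPa / 155 g/m^2
BI = 1.168 kPa/(g/m^2)

1.168 kPa/(g/m^2)


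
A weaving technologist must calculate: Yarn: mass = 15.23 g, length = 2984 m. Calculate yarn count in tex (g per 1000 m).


Formula: Tex = (mass_g / length_m) * 1000
Substituting: Tex = (15.23 / 2984) * 1000
Intermediate: 15.23 / 2984 = 0.00510389 g/m
Tex = 0.00510389 * 1000 = 5.10 tex

5.10 tex


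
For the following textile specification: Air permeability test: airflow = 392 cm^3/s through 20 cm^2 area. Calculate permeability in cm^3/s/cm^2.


Formula: Air Permeability = Airflow / Test Area
AP = 392 cm^3/s / 20 cm^2
AP = 19.6 cm^3/s/cm^2

19.6 cm^3/s/cm^2


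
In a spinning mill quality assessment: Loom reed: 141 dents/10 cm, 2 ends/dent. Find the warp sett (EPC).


Formula: EPC = (dents per 10 cm * ends per dent) / 10
Step 1: Total ends per 10 cm = 141 * 2 = 282
Step 2: EPC = 282 / 10 = 28.2 ends/cm

28.2 ends/cm


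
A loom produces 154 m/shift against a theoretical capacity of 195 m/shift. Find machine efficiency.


Formula: Efficiency% = (Actual output / Theoretical output) * 100
Efficiency% = (154 / 195) * 100
Efficiency% = 0.789744 * 100 = 78.9744% ≈ 79.0%

79.0%
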